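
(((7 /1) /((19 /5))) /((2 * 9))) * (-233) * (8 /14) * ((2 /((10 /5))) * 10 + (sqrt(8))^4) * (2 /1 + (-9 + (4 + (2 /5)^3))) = 12655628 /4275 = 2960.38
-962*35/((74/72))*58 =-1900080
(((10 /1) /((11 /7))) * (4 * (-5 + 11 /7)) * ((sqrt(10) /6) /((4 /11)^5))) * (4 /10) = -14641 * sqrt(10) /16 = -2893.68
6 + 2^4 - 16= 6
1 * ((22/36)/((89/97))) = 1067/1602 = 0.67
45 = 45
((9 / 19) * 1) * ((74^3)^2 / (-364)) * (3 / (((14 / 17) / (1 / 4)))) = -2355336843462 / 12103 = -194607687.64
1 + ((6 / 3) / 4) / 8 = 1.06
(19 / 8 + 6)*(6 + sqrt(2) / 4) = 67*sqrt(2) / 32 + 201 / 4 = 53.21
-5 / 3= -1.67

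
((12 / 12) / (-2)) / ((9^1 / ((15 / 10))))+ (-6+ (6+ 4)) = 47 / 12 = 3.92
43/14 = 3.07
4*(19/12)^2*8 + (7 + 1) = 794/9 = 88.22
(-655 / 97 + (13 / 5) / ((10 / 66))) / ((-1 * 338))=-12619 / 409825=-0.03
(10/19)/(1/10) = 5.26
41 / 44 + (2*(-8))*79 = -55575 / 44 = -1263.07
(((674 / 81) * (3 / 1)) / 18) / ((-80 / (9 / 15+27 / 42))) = -9773 / 453600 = -0.02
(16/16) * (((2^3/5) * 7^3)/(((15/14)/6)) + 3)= 76907/25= 3076.28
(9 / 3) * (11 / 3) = 11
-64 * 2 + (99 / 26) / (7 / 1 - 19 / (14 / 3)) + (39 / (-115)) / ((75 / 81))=-127.07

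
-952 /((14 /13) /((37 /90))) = -16354 /45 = -363.42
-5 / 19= -0.26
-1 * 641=-641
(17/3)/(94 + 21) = 17/345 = 0.05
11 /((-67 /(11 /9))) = -121 /603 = -0.20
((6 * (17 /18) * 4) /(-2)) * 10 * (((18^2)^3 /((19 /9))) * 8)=-277539747840 /19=-14607355149.47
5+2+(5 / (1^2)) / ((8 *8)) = 7.08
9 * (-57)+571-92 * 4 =-310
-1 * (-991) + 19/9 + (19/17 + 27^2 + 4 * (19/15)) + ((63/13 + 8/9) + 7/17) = 5749676/3315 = 1734.44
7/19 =0.37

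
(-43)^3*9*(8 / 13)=-5724504 / 13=-440346.46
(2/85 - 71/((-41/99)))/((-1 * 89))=-597547/310165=-1.93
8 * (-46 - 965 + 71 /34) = -137212 /17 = -8071.29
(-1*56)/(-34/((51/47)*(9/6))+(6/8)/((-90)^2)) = 604800/225599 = 2.68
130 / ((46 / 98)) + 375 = 651.96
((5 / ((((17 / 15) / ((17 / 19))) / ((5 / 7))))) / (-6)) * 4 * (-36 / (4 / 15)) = 253.76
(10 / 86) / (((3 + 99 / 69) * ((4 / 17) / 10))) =575 / 516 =1.11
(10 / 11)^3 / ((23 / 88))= 8000 / 2783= 2.87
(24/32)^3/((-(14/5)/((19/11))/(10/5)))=-2565/4928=-0.52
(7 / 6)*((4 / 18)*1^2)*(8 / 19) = 56 / 513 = 0.11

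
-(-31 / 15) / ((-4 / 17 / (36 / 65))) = -1581 / 325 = -4.86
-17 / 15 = -1.13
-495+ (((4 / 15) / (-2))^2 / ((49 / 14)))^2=-495.00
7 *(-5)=-35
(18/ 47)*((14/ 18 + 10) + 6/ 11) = 2242/ 517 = 4.34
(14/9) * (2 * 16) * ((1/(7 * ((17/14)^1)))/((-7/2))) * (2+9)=-2816/153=-18.41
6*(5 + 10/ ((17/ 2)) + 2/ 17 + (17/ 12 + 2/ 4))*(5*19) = 159125/ 34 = 4680.15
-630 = -630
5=5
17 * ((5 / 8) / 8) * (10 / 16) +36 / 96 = 617 / 512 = 1.21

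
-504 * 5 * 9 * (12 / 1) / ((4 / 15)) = -1020600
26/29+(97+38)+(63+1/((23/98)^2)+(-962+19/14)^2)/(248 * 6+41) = 3399834521421/4597452244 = 739.50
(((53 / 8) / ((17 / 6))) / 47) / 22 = 159 / 70312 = 0.00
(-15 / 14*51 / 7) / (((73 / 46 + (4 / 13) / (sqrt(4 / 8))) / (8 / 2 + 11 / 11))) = -1085347575 / 40811561 + 210436200*sqrt(2) / 40811561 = -19.30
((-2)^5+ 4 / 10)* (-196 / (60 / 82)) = 634844 / 75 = 8464.59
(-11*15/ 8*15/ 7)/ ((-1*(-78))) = -825/ 1456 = -0.57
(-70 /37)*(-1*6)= 420 /37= 11.35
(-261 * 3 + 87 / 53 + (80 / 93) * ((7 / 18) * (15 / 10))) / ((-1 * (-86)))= -5773264 / 635841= -9.08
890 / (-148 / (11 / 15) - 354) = -4895 / 3057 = -1.60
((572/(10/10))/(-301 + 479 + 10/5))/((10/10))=3.18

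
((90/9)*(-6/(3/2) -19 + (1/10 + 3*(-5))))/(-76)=379/76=4.99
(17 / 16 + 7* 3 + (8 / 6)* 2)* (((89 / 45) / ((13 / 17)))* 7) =12571517 / 28080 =447.70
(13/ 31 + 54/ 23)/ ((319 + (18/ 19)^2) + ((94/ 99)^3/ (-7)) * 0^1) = 712253/ 82339379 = 0.01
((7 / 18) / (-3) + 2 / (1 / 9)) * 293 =282745 / 54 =5236.02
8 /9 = 0.89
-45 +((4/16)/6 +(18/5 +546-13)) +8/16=59057/120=492.14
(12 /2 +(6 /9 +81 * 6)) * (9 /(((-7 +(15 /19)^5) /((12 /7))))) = -65874137796 /58006613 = -1135.63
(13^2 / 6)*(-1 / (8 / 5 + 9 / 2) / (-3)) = 845 / 549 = 1.54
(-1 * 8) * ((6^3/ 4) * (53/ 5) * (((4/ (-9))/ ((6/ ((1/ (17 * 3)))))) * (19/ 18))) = 16112/ 2295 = 7.02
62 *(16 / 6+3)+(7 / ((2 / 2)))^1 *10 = 1264 / 3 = 421.33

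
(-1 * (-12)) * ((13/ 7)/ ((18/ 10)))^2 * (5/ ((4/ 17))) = 271.45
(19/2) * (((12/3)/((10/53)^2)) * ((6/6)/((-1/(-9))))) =480339/50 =9606.78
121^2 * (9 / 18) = 7320.50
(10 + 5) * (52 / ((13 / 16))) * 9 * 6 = 51840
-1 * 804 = -804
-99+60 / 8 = -183 / 2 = -91.50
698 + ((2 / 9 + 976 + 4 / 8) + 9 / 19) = 572917 / 342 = 1675.20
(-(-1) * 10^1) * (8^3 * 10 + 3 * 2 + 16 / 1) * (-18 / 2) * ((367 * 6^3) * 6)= -220112976960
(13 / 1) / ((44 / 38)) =247 / 22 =11.23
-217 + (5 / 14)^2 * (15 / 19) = -807733 / 3724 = -216.90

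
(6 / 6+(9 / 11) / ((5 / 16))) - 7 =-186 / 55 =-3.38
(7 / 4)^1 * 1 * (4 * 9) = 63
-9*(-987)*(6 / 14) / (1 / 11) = 41877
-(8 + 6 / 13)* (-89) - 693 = 781 / 13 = 60.08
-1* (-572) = 572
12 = 12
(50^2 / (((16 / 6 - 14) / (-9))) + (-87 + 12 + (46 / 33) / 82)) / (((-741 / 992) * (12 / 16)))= -174350213888 / 51131223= -3409.86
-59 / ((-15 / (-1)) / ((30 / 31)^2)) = -3540 / 961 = -3.68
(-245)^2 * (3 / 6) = 60025 / 2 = 30012.50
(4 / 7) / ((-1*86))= -0.01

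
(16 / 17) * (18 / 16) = 18 / 17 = 1.06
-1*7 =-7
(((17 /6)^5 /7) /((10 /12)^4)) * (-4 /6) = -1419857 /39375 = -36.06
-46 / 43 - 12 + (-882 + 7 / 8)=-307603 / 344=-894.19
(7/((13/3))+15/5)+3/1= 99/13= 7.62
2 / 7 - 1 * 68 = -474 / 7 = -67.71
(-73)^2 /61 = 5329 /61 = 87.36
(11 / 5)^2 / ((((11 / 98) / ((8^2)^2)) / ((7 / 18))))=15454208 / 225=68685.37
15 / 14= 1.07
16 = 16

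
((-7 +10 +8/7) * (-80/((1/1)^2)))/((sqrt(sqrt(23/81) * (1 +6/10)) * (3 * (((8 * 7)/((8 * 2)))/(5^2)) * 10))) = -2900 * sqrt(10) * 23^(3/4)/1127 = -85.46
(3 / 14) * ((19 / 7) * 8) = 228 / 49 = 4.65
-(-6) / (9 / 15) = 10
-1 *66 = -66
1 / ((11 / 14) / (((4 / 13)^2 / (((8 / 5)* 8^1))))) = 35 / 3718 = 0.01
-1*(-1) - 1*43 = -42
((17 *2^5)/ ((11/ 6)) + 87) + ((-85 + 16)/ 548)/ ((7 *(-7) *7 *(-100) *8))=634716834441/ 1654083200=383.73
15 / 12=5 / 4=1.25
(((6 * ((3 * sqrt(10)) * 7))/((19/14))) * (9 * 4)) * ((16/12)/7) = 12096 * sqrt(10)/19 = 2013.21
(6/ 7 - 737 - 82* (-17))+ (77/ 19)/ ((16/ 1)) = 1400459/ 2128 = 658.11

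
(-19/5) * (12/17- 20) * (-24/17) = -149568/1445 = -103.51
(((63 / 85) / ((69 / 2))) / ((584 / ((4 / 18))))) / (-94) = -7 / 80491260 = -0.00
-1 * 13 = -13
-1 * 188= -188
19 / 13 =1.46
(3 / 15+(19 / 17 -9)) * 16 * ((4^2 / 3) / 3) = -167168 / 765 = -218.52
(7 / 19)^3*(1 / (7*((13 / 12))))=588 / 89167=0.01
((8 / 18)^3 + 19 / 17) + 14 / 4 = 116629 / 24786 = 4.71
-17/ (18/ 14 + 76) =-119/ 541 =-0.22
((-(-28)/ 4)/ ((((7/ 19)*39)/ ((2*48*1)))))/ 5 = 608/ 65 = 9.35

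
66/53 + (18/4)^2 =4557/212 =21.50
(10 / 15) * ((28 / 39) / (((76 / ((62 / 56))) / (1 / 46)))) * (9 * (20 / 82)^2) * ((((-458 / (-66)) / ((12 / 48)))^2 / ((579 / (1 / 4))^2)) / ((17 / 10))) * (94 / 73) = 38203268500 / 4326625359089654049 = 0.00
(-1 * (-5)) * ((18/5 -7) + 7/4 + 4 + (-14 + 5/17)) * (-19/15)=24453/340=71.92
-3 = -3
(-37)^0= 1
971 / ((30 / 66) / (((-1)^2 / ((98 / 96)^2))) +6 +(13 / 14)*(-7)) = -36895.09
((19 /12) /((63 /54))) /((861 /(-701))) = -13319 /12054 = -1.10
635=635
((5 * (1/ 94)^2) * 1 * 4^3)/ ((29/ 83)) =6640/ 64061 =0.10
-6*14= -84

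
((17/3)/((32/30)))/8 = 85/128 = 0.66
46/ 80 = 23/ 40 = 0.58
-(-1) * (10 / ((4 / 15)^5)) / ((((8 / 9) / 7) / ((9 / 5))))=430565625 / 4096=105118.56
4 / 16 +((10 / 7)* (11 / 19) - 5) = -2087 / 532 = -3.92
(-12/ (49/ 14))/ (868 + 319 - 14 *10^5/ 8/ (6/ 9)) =0.00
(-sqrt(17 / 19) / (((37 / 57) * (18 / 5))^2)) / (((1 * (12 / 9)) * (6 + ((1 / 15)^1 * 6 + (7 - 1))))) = -2375 * sqrt(323) / 4074144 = -0.01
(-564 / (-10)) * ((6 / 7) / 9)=188 / 35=5.37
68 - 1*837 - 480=-1249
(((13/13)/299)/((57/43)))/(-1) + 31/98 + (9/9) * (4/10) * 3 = 12641879/8351070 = 1.51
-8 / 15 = -0.53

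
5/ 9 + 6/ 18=8/ 9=0.89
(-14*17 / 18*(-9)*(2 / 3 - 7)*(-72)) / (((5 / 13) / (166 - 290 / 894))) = 17414059208 / 745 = 23374576.12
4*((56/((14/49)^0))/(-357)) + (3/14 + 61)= 43259/714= 60.59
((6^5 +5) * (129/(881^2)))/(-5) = -0.26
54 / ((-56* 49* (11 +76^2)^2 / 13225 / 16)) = -0.00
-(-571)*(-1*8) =-4568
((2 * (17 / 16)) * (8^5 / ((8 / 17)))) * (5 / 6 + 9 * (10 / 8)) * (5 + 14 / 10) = 11442858.67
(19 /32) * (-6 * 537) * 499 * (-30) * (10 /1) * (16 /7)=4582167300 /7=654595328.57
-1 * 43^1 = -43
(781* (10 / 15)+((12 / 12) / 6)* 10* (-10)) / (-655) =-504 / 655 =-0.77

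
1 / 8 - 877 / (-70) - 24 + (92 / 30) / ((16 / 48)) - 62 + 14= -14041 / 280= -50.15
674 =674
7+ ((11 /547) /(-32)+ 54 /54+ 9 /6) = 166277 /17504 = 9.50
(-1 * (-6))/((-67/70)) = -420/67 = -6.27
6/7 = 0.86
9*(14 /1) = 126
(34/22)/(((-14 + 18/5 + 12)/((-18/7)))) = -765/308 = -2.48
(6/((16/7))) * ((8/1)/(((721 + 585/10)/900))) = 37800/1559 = 24.25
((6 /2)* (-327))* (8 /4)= -1962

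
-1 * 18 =-18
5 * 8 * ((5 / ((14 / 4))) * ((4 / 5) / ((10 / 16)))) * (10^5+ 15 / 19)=7314343.46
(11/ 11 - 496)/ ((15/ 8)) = -264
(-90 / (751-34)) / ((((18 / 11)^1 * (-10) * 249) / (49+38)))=319 / 119022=0.00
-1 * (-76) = 76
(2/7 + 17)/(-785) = -121/5495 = -0.02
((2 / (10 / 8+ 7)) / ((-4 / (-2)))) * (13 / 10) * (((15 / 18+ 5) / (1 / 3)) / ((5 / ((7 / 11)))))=637 / 1815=0.35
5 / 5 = 1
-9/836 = -0.01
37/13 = 2.85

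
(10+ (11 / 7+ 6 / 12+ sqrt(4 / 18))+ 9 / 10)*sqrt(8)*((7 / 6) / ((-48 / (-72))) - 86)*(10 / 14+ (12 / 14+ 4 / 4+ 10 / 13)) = -23255696*sqrt(2) / 3185 - 102448 / 273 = -10701.33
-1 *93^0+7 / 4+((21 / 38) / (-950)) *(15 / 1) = 1338 / 1805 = 0.74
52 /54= 26 /27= 0.96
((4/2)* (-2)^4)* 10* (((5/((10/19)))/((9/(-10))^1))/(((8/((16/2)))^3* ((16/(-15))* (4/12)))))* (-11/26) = -52250/13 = -4019.23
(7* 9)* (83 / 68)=5229 / 68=76.90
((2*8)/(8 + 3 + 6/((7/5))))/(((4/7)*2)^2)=343/428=0.80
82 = 82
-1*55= -55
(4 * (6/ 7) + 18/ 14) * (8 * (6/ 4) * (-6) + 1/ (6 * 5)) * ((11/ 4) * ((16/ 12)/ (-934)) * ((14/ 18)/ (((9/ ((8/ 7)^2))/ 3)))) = 4179824/ 9267615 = 0.45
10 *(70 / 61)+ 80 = 5580 / 61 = 91.48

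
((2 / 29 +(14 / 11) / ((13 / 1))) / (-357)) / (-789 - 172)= 692 / 1422740319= 0.00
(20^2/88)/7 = 50/77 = 0.65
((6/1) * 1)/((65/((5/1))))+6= 84/13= 6.46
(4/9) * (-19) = -76/9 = -8.44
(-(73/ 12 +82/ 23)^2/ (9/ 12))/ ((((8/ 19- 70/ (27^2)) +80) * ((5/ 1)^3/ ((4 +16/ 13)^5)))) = -38892454575659136/ 803406902978875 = -48.41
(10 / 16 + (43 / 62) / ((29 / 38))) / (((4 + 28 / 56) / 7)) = 25739 / 10788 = 2.39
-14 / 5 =-2.80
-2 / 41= -0.05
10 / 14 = 5 / 7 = 0.71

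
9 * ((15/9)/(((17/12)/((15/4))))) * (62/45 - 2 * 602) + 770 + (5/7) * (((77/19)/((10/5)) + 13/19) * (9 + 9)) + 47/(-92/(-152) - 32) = -126635792631/2697373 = -46947.82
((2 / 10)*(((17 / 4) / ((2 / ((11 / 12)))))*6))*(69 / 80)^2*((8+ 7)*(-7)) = -18696447 / 102400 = -182.58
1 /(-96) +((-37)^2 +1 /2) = 131471 /96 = 1369.49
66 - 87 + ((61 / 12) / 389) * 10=-48709 / 2334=-20.87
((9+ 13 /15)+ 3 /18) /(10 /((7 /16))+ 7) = 2107 /6270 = 0.34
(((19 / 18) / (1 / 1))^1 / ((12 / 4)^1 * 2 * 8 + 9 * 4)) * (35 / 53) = 95 / 11448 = 0.01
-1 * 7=-7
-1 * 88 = -88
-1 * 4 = -4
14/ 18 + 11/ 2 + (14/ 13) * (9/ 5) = 9613/ 1170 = 8.22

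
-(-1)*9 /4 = 9 /4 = 2.25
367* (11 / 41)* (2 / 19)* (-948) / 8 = -956769 / 779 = -1228.20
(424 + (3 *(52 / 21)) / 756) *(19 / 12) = 10658335 / 15876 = 671.35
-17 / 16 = -1.06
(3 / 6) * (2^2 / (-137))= -2 / 137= -0.01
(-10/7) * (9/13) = -90/91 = -0.99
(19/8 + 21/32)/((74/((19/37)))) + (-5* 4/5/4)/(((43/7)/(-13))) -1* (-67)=260474001/3767488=69.14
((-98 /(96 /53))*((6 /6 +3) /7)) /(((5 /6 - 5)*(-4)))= -371 /200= -1.86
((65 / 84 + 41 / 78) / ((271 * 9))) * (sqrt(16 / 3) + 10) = 473 * sqrt(3) / 665847 + 2365 / 443898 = 0.01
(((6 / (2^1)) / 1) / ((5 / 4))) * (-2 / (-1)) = 24 / 5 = 4.80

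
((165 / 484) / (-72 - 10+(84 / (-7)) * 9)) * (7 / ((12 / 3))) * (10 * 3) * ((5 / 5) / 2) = -315 / 6688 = -0.05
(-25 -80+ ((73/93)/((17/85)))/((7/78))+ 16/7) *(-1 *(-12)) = -153588/217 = -707.78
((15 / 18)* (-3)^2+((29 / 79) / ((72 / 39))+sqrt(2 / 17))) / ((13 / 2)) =2* sqrt(34) / 221+14597 / 12324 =1.24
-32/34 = -16/17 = -0.94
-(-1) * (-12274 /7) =-12274 /7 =-1753.43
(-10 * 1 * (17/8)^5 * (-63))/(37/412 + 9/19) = 875277946935/18067456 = 48445.00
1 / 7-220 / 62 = -739 / 217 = -3.41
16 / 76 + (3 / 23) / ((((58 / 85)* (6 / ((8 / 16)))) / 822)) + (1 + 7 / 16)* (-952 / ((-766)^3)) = 151564607976477 / 11391888863216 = 13.30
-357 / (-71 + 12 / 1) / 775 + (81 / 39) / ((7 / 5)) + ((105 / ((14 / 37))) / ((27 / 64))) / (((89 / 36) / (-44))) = -4334850794782 / 370326775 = -11705.47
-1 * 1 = -1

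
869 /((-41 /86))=-74734 /41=-1822.78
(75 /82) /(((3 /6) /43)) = 3225 /41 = 78.66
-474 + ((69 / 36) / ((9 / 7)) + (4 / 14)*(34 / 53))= -18925157 / 40068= -472.33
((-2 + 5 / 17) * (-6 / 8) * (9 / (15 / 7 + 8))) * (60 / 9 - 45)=-210105 / 4828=-43.52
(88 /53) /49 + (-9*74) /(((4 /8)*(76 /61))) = -52751189 /49343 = -1069.07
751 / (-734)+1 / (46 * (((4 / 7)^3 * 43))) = -47409415 / 46459264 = -1.02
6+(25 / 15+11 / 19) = 470 / 57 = 8.25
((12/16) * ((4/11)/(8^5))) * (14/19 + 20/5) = 135/3424256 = 0.00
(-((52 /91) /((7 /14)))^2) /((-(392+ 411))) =64 /39347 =0.00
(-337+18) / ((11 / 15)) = -435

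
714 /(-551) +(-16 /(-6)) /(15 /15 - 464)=-1.30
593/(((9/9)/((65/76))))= 38545/76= 507.17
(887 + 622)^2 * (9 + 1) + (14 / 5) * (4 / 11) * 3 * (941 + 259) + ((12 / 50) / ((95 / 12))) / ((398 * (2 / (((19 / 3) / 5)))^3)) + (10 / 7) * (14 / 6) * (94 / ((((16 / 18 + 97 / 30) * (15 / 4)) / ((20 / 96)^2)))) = 2600941633052483299 / 114204234375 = 22774476.33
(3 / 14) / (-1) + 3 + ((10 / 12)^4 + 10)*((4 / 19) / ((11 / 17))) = 14053 / 2268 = 6.20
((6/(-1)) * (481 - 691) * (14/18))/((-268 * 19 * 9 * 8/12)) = -245/7638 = -0.03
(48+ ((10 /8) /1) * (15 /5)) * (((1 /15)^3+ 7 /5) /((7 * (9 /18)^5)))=869584 /2625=331.27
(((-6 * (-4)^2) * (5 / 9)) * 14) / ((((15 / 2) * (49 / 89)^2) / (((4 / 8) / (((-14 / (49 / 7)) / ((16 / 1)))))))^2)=-2311.53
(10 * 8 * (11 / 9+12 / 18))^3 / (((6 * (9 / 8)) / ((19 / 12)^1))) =47793664000 / 59049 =809389.90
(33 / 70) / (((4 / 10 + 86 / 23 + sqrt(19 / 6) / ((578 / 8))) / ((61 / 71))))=197213877729 / 2015319099124 - 1538747265* sqrt(114) / 28214467387736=0.10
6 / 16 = 3 / 8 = 0.38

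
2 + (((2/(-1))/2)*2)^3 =-6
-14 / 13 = -1.08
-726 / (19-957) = 363 / 469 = 0.77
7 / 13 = 0.54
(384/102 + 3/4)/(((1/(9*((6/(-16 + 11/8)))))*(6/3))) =-1842/221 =-8.33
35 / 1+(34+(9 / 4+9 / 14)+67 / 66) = 67367 / 924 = 72.91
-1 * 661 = -661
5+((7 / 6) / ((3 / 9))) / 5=57 / 10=5.70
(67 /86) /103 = 67 /8858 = 0.01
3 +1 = 4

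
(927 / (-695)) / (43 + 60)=-9 / 695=-0.01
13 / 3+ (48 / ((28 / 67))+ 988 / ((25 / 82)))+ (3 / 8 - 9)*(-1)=14147513 / 4200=3368.46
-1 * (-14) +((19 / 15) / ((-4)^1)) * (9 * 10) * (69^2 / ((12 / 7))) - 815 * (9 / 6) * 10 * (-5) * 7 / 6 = -62601 / 8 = -7825.12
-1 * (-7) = 7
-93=-93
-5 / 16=-0.31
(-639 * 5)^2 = 10208025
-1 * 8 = -8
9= 9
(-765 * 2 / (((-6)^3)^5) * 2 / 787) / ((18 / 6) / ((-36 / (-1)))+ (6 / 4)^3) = 85 / 35547399742464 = 0.00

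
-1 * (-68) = 68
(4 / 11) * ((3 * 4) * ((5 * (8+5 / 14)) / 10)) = 1404 / 77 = 18.23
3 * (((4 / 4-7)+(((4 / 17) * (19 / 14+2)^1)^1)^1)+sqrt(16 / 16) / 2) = -3363 / 238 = -14.13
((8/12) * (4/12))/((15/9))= 2/15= 0.13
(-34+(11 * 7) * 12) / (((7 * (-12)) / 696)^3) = -173649680 / 343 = -506267.29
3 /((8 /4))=1.50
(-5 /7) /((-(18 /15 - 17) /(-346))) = 8650 /553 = 15.64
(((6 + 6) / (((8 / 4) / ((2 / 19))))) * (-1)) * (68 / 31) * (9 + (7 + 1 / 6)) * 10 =-131920 / 589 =-223.97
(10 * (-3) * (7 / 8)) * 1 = -105 / 4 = -26.25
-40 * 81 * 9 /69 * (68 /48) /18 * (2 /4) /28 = -765 /1288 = -0.59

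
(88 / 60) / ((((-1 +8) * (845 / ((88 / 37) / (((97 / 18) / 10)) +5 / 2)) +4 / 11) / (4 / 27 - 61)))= -394623955 / 3784604067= -0.10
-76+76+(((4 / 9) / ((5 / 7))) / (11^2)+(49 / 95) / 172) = 28973 / 3558852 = 0.01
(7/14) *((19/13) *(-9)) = -171/26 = -6.58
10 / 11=0.91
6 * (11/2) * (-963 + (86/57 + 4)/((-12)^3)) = -521685791/16416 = -31779.11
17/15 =1.13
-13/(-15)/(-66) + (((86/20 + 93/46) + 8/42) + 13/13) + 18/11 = 1456099/159390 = 9.14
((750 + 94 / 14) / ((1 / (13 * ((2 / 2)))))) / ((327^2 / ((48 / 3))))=1101776 / 748503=1.47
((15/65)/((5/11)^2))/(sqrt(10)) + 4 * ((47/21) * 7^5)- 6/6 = 363 * sqrt(10)/3250 + 451385/3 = 150462.02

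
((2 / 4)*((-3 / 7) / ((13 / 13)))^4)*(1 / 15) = 27 / 24010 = 0.00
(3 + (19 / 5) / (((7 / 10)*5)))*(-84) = -1716 / 5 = -343.20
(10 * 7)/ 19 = 70/ 19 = 3.68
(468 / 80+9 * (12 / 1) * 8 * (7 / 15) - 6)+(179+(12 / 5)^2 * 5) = 12217 / 20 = 610.85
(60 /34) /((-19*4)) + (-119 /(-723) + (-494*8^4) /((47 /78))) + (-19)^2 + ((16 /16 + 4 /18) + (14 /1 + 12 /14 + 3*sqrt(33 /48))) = -1547828434906121 /460986246 + 3*sqrt(11) /4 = -3357643.10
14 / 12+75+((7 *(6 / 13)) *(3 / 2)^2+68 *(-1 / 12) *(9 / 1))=1265 / 39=32.44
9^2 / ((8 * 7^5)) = 81 / 134456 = 0.00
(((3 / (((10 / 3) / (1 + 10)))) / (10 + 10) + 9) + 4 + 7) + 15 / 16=8573 / 400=21.43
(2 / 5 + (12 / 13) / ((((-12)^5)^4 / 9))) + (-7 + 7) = 922942220404021788677 / 2307355551010054471680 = 0.40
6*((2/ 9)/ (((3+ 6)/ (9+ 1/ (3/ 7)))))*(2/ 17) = 16/ 81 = 0.20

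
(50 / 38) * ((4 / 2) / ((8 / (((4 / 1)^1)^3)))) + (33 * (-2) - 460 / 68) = -16703 / 323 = -51.71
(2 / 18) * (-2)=-0.22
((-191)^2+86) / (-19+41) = 36567 / 22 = 1662.14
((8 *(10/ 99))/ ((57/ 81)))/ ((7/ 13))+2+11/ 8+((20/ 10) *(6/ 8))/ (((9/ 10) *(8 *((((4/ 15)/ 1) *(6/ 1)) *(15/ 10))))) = 2357171/ 421344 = 5.59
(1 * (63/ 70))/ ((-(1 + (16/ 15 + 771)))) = -27/ 23192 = -0.00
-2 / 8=-1 / 4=-0.25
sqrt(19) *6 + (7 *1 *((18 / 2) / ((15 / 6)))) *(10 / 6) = 68.15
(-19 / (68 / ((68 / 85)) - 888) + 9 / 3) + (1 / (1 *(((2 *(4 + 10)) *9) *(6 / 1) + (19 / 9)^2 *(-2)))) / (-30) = 2956068319 / 977652500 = 3.02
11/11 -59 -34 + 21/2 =-163/2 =-81.50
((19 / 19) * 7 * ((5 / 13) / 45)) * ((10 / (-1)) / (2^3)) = -0.07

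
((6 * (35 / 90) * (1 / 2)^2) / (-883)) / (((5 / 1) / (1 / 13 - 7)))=21 / 22958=0.00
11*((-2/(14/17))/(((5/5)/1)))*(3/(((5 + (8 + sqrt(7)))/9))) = -2431/42 + 187*sqrt(7)/42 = -46.10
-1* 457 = -457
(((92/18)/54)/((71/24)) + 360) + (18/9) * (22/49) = 101709700/281799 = 360.93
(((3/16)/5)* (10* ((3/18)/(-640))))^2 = 1/104857600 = 0.00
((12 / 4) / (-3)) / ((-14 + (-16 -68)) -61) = 1 / 159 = 0.01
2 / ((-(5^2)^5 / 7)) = -14 / 9765625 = -0.00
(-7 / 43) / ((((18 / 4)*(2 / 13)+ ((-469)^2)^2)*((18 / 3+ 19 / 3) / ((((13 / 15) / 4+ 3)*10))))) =-17563 / 2001404622386324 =-0.00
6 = 6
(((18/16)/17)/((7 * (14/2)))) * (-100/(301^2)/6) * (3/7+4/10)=-435/2113177724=-0.00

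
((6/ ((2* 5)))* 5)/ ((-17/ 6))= -18/ 17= -1.06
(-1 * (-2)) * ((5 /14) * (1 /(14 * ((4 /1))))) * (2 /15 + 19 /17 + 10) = 2869 /19992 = 0.14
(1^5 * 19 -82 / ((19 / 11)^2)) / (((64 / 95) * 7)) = -15315 / 8512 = -1.80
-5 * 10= -50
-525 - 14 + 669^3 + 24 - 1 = 299417793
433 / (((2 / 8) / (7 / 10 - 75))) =-643438 / 5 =-128687.60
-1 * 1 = -1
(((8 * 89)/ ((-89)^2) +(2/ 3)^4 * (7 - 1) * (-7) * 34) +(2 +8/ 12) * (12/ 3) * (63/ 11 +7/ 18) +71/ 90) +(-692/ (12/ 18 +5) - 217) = -2494285571/ 4493610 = -555.07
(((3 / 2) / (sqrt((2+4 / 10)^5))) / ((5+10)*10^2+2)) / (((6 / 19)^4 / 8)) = 3258025*sqrt(15) / 140154624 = 0.09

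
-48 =-48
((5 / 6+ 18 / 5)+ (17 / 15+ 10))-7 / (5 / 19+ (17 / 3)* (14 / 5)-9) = 444547 / 30480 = 14.58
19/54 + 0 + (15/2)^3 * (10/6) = 151951/216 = 703.48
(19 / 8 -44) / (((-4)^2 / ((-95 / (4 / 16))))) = 31635 / 32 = 988.59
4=4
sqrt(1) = 1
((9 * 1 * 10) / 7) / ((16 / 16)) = 90 / 7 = 12.86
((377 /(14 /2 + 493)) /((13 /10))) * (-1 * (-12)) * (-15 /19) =-522 /95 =-5.49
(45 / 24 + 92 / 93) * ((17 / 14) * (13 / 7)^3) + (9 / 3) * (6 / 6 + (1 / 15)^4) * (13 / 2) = 839584750199 / 20096370000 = 41.78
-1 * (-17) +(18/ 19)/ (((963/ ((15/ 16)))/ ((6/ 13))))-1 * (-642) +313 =102755997/ 105716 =972.00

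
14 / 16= 7 / 8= 0.88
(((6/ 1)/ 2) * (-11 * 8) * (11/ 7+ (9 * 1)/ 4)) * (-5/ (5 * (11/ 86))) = 7887.43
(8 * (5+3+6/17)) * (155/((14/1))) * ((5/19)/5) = 88040/2261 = 38.94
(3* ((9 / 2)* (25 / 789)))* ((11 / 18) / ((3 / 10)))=0.87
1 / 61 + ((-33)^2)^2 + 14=72342036 / 61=1185935.02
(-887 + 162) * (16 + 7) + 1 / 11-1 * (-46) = -182918 / 11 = -16628.91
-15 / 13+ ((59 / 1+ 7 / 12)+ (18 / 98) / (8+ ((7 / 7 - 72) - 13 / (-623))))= 312916003 / 5355714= 58.43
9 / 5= 1.80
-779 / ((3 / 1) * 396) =-0.66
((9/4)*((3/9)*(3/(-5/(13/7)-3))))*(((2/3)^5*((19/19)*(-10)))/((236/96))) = 4160/19647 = 0.21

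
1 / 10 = 0.10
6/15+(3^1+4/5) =21/5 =4.20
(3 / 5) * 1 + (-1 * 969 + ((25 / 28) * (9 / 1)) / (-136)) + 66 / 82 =-755389581 / 780640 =-967.65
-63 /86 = -0.73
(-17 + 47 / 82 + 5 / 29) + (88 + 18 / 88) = 3764143 / 52316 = 71.95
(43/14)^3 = 28.97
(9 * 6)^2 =2916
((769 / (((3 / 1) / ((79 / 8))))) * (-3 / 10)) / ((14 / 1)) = -60751 / 1120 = -54.24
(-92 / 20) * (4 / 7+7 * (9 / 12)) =-26.78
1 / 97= 0.01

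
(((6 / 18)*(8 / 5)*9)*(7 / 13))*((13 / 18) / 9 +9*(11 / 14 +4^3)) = 2645176 / 1755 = 1507.22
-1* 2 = -2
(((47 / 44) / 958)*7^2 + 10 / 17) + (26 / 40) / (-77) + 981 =24619823407 / 25080440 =981.63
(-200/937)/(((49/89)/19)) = -338200/45913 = -7.37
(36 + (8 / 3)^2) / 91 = 388 / 819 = 0.47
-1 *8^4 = -4096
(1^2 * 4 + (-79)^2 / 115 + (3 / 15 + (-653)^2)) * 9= 441393831 / 115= 3838207.23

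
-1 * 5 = -5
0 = 0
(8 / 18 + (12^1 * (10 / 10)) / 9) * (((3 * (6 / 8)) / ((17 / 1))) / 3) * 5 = 20 / 51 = 0.39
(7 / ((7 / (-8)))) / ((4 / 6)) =-12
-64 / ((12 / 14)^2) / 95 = -784 / 855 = -0.92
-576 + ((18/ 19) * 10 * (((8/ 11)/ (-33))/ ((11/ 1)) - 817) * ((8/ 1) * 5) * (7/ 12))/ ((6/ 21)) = -15999782564/ 25289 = -632677.55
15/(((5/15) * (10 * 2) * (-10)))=-0.22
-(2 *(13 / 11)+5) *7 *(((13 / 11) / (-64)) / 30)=2457 / 77440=0.03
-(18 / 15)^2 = -36 / 25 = -1.44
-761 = -761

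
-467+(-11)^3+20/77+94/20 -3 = -1382951/770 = -1796.04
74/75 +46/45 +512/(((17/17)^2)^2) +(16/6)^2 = 13028/25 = 521.12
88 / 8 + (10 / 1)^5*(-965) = -96499989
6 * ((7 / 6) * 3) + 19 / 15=22.27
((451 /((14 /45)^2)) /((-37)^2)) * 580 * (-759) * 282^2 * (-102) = 815285532988971000 /67081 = 12153747454405.44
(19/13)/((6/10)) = 95/39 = 2.44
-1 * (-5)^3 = 125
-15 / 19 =-0.79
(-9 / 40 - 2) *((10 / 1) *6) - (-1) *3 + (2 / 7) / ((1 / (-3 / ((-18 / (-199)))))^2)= 11579 / 63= 183.79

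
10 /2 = 5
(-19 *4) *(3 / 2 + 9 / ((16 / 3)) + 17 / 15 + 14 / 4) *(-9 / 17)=106989 / 340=314.67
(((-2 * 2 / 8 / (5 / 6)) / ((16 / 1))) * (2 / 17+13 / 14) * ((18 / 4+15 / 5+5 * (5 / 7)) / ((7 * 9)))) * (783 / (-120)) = 671553 / 14927360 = 0.04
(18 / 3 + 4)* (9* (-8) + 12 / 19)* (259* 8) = -28096320 / 19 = -1478753.68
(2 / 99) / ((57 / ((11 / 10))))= 1 / 2565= 0.00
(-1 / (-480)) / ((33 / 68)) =17 / 3960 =0.00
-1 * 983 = -983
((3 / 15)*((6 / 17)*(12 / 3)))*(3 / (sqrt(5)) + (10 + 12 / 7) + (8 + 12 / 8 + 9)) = 72*sqrt(5) / 425 + 5076 / 595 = 8.91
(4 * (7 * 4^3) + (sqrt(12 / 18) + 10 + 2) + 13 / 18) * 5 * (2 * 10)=100 * sqrt(6) / 3 + 1624250 / 9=180553.87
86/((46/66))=2838/23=123.39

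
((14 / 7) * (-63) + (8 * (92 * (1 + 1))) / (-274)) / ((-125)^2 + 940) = -17998 / 2269405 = -0.01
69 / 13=5.31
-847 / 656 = -1.29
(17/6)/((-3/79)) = -1343/18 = -74.61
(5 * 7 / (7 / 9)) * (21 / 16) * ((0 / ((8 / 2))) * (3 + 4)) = 0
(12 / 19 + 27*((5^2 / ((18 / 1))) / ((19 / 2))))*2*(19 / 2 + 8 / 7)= 12963 / 133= 97.47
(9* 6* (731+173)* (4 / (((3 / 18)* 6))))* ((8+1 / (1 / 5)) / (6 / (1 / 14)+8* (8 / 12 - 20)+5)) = -7615296 / 197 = -38656.32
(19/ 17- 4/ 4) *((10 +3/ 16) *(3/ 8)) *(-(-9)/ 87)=1467/ 31552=0.05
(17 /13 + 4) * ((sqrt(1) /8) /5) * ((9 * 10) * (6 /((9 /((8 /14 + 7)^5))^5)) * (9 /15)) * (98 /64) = 294187744123041947196884199128395913277595939 /27666519311140996712811840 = 10633348590567944898.77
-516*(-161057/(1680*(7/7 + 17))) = 6925451/2520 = 2748.19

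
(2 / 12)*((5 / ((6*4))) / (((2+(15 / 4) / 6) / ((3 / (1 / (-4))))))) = -10 / 63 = -0.16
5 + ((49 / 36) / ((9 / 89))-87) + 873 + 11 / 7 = 806.03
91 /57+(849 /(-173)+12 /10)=-104084 /49305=-2.11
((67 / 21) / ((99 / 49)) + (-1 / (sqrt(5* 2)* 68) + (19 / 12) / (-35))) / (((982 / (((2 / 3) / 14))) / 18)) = 63779 / 47636820- 3* sqrt(10) / 2337160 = 0.00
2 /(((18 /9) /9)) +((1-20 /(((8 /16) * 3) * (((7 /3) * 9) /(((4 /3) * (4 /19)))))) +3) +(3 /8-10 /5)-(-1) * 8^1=551485 /28728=19.20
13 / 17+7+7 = 14.76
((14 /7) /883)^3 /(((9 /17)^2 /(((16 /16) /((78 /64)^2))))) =2367488 /84819624143787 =0.00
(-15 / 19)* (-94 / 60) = 47 / 38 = 1.24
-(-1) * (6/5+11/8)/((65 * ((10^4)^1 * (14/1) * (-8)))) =-0.00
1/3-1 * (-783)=2350/3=783.33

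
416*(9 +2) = 4576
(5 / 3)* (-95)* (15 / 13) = -182.69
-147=-147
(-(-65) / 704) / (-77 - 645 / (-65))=-845 / 613888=-0.00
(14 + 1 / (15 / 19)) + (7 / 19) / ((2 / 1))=8807 / 570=15.45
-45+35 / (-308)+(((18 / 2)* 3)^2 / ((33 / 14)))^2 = 46272581 / 484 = 95604.51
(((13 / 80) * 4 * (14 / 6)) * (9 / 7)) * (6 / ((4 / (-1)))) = -2.92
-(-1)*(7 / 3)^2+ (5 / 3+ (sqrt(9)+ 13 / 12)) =403 / 36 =11.19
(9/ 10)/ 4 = 9/ 40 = 0.22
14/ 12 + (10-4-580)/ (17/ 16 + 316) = -2177/ 3382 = -0.64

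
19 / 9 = 2.11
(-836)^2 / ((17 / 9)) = 6290064 / 17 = 370003.76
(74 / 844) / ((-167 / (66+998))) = -19684 / 35237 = -0.56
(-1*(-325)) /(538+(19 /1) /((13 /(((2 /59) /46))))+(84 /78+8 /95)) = 544665875 /903579253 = 0.60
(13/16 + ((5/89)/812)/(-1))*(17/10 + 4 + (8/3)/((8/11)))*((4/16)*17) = 1121883227/34688640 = 32.34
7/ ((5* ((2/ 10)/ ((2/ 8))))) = 7/ 4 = 1.75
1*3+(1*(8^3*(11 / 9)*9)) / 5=5647 / 5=1129.40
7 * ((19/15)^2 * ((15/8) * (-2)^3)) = -2527/15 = -168.47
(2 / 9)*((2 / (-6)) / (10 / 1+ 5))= -2 / 405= -0.00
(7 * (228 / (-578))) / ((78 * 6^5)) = -133 / 29214432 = -0.00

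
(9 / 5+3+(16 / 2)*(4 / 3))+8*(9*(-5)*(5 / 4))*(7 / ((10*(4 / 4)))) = -4493 / 15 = -299.53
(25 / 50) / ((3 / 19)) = 19 / 6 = 3.17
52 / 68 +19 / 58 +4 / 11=15791 / 10846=1.46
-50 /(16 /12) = -75 /2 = -37.50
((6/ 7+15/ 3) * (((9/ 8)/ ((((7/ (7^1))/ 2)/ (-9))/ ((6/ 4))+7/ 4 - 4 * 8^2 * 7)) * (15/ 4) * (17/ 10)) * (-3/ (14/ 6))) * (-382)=-873446247/ 75793592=-11.52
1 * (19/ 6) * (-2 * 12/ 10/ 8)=-19/ 20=-0.95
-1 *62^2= -3844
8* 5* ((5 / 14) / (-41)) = -100 / 287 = -0.35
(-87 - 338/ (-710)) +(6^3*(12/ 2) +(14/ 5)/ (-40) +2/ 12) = 25763899/ 21300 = 1209.57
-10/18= -5/9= -0.56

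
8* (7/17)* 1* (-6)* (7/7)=-336/17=-19.76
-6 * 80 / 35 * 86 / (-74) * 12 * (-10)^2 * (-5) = -24768000 / 259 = -95629.34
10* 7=70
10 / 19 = 0.53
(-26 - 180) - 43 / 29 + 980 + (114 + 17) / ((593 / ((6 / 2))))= 13296376 / 17197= 773.18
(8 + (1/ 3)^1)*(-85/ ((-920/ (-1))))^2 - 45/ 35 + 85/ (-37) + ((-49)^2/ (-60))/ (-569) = -257568578929/ 74840888640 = -3.44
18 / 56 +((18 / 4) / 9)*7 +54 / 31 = 4829 / 868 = 5.56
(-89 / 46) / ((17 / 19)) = -1691 / 782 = -2.16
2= 2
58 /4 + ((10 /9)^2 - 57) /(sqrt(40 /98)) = 29 /2 - 31619 * sqrt(5) /810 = -72.79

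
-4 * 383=-1532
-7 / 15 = -0.47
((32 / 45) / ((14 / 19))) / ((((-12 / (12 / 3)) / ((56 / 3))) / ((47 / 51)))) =-114304 / 20655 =-5.53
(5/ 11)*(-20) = -100/ 11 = -9.09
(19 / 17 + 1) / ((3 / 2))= 24 / 17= 1.41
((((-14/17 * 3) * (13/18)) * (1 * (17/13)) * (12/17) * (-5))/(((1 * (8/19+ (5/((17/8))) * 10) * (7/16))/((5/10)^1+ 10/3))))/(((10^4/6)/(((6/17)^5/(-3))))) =-566352/171625214875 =-0.00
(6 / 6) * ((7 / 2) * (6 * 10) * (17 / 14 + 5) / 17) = 1305 / 17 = 76.76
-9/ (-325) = 0.03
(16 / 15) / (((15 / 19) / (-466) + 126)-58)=141664 / 9030855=0.02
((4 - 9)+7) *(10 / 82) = 10 / 41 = 0.24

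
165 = 165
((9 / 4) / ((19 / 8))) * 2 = 36 / 19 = 1.89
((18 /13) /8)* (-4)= -9 /13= -0.69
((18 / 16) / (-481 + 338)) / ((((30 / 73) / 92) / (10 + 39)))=-246813 / 2860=-86.30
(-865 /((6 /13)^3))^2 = 3611539164025 /46656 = 77407818.16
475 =475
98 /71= 1.38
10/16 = 0.62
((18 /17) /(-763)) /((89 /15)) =-0.00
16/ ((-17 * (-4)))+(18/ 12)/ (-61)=437/ 2074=0.21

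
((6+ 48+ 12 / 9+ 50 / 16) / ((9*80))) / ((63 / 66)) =0.09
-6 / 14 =-3 / 7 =-0.43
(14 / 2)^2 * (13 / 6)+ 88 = 1165 / 6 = 194.17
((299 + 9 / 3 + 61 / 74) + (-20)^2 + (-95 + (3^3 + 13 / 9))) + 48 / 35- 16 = 14490433 / 23310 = 621.64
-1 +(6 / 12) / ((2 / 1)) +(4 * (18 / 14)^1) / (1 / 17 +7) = -3 / 140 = -0.02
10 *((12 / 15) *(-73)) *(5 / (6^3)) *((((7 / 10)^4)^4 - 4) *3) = 972524665356139709 / 6000000000000000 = 162.09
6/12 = 1/2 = 0.50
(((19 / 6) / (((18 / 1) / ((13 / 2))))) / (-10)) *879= -72371 / 720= -100.52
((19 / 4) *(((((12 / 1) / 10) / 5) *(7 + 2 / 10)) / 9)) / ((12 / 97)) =1843 / 250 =7.37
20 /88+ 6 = 137 /22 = 6.23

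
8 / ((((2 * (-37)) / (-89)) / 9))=3204 / 37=86.59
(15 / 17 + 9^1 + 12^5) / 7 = 4230312 / 119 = 35548.84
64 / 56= 8 / 7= 1.14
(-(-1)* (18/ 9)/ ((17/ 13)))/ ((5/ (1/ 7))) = 26/ 595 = 0.04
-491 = -491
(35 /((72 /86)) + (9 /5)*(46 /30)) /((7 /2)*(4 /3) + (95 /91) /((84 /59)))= 25549433 /3095775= 8.25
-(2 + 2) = -4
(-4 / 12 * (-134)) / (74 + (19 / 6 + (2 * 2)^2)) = 268 / 559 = 0.48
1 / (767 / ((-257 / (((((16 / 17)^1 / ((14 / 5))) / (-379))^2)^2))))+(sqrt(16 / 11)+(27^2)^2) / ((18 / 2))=-1063353736377125303057 / 1963520000+4 * sqrt(11) / 99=-541554828255.82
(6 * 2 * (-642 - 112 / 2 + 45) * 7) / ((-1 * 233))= 54852 / 233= 235.42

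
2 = 2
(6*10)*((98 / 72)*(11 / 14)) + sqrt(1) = 391 / 6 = 65.17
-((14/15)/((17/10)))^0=-1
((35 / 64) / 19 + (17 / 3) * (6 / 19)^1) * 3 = 6633 / 1216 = 5.45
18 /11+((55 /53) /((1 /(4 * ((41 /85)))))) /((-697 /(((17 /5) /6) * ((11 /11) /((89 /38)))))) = 1.64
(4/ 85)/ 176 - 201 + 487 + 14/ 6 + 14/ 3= 1095821/ 3740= 293.00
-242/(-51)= 242/51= 4.75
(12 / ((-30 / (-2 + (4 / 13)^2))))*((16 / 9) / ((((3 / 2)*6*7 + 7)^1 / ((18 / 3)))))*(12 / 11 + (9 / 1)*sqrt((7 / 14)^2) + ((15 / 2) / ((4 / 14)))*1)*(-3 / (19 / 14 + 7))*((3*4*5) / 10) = -4811968 / 604175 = -7.96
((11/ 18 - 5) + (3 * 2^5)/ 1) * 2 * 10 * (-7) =-115430/ 9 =-12825.56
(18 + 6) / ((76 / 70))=420 / 19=22.11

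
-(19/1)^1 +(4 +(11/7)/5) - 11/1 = -899/35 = -25.69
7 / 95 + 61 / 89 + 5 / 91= 626313 / 769405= 0.81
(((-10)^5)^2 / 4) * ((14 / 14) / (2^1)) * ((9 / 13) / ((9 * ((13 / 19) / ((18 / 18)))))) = 23750000000 / 169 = 140532544.38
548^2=300304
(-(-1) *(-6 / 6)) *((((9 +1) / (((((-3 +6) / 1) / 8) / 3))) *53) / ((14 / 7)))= -2120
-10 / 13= -0.77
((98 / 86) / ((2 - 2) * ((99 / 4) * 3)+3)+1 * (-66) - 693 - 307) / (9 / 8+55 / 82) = -2373080 / 3999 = -593.42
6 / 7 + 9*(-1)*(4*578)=-145650 / 7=-20807.14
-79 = -79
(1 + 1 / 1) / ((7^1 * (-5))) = -2 / 35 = -0.06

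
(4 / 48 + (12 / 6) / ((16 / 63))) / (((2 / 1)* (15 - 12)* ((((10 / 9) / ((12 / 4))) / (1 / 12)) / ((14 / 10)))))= 1337 / 3200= 0.42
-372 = -372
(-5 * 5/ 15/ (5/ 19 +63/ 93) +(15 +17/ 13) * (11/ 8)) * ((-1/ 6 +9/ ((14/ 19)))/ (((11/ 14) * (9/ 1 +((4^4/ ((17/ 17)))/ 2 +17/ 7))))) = 17959067/ 7907796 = 2.27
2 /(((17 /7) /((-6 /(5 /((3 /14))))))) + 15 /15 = 67 /85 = 0.79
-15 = -15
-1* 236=-236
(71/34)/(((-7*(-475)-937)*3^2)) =71/730728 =0.00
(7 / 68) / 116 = 7 / 7888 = 0.00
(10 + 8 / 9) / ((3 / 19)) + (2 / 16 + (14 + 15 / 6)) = 18487 / 216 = 85.59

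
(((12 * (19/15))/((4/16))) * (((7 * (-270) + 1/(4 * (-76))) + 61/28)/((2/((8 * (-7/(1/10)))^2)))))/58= -8998731840/29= -310301097.93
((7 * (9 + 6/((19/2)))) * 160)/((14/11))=161040/19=8475.79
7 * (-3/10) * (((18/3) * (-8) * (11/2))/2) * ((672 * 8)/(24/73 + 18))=90655488/1115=81305.37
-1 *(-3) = 3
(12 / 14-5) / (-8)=29 / 56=0.52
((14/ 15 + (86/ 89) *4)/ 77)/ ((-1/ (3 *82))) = -525292/ 34265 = -15.33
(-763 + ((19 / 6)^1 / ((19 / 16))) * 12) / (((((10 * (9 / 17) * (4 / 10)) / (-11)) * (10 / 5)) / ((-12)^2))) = 273394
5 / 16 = 0.31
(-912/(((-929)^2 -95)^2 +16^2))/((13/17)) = -3876/2420196347309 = -0.00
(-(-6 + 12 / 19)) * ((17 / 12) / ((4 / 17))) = 4913 / 152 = 32.32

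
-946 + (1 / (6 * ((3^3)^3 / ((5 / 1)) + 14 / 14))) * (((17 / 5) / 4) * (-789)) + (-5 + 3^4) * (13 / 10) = -667209299 / 787520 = -847.23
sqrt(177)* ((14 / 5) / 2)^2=49* sqrt(177) / 25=26.08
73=73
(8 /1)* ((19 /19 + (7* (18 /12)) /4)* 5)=145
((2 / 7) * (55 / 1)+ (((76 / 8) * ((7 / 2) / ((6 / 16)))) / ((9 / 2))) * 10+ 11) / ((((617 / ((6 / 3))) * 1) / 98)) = 1184092 / 16659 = 71.08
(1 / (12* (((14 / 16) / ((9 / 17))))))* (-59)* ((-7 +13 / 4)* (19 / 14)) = 50445 / 3332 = 15.14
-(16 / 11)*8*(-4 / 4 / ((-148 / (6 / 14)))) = -96 / 2849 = -0.03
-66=-66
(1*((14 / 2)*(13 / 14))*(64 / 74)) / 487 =208 / 18019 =0.01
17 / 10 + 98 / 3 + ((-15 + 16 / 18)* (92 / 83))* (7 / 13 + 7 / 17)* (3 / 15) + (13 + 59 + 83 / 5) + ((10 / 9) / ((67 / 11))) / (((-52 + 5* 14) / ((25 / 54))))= 1612652967553 / 13438907235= 120.00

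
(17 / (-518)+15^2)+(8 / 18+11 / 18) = 526859 / 2331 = 226.02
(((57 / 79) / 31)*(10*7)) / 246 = 665 / 100409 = 0.01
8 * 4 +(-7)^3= -311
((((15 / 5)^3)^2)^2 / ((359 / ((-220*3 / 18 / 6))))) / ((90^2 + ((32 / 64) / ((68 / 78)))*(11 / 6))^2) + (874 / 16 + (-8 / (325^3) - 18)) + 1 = 4502669111215270784545551 / 119672707924365178375000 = 37.62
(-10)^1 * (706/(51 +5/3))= -10590/79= -134.05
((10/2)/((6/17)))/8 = 85/48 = 1.77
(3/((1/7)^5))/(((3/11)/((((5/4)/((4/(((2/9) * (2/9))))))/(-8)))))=-924385/2592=-356.63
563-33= 530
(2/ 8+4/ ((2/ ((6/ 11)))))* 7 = 413/ 44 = 9.39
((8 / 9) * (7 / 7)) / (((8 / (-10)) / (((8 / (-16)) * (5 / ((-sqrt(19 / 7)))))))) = -25 * sqrt(133) / 171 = -1.69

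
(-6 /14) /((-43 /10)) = 30 /301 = 0.10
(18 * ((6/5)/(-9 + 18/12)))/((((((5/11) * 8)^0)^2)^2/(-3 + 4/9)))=184/25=7.36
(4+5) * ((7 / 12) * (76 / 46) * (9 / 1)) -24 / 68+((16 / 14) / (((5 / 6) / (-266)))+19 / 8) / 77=12559859 / 172040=73.01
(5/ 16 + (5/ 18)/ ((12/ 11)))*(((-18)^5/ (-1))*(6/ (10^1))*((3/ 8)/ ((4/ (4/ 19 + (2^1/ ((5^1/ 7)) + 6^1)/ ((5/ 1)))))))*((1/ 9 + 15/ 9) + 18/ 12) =739746189/ 1900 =389340.10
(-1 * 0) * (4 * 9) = 0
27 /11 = 2.45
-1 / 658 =-0.00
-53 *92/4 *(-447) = 544893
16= 16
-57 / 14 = -4.07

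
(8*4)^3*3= 98304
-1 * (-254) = 254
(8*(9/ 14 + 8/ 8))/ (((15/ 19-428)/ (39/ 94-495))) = 40633134/ 2670493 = 15.22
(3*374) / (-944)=-561 / 472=-1.19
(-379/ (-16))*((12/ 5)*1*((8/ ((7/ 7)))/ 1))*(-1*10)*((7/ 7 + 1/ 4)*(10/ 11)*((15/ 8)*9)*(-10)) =19186875/ 22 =872130.68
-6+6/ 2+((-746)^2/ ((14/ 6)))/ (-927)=-563005/ 2163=-260.29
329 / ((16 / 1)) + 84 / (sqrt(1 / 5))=329 / 16 + 84 * sqrt(5)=208.39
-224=-224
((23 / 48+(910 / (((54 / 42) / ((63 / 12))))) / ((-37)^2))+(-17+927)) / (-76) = -20002589 / 1664704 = -12.02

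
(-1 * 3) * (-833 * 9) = 22491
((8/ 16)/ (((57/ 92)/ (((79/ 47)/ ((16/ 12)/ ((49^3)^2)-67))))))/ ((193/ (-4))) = 201196950753736/ 479491933568145553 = 0.00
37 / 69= 0.54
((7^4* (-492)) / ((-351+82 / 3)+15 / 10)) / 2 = 3543876 / 1933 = 1833.36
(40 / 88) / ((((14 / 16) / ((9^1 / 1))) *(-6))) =-60 / 77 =-0.78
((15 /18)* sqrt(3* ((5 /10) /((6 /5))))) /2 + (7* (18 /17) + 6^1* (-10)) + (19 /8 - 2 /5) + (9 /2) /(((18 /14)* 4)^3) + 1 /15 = -8903305 /176256 + 5* sqrt(5) /24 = -50.05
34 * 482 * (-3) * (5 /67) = -245820 /67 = -3668.96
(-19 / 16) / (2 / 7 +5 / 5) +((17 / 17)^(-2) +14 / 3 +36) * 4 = 23867 / 144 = 165.74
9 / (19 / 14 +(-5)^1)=-42 / 17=-2.47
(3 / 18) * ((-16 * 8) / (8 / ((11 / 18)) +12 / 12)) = -704 / 465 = -1.51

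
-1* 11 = -11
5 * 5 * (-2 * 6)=-300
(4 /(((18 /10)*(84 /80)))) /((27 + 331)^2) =100 /6055749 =0.00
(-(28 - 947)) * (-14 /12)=-6433 /6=-1072.17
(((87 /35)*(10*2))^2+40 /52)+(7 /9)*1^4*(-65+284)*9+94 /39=4007.69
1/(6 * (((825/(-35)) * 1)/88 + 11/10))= 0.20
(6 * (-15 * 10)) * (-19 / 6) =2850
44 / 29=1.52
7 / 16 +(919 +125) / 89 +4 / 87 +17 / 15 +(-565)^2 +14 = 65919224639 / 206480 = 319252.35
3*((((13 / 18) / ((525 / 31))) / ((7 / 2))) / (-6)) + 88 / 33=175997 / 66150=2.66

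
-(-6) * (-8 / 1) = -48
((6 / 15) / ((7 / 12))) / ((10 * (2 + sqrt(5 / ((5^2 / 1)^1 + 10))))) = 8 / 225-4 * sqrt(7) / 1575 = 0.03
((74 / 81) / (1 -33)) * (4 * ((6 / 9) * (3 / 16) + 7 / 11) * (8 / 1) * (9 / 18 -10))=47101 / 7128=6.61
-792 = -792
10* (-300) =-3000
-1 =-1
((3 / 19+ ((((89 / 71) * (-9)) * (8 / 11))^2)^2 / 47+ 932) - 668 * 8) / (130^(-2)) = -24230652767599331251900 / 332242812418253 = -72930555.19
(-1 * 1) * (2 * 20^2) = -800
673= 673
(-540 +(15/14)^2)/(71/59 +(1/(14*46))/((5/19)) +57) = -716597775/77410207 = -9.26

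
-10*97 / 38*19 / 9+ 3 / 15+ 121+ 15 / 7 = 21878 / 315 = 69.45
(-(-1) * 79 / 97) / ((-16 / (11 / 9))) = -869 / 13968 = -0.06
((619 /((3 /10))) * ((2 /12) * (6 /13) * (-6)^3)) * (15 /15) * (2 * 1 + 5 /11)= -12033360 /143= -84149.37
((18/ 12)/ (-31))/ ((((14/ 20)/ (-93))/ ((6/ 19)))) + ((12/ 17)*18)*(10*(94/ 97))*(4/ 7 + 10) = 285919470/ 219317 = 1303.68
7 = 7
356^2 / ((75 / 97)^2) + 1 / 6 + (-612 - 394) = 2373602423 / 11250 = 210986.88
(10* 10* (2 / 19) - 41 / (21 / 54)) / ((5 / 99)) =-1249578 / 665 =-1879.06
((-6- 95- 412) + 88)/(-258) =425/258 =1.65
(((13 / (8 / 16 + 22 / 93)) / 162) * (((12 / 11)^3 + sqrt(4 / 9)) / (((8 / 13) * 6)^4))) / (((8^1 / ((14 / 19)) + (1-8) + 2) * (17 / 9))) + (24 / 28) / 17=1073759470438505 / 21252347280654336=0.05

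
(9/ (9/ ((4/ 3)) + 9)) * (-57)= -228/ 7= -32.57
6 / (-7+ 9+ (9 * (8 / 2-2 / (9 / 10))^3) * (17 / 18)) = 2187 / 18137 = 0.12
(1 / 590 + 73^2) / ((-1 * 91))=-3144111 / 53690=-58.56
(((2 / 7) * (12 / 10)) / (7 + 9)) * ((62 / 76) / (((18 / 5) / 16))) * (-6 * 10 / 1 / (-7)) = 620 / 931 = 0.67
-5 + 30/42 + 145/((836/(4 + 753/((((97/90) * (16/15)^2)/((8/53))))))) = 6009465755/481362112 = 12.48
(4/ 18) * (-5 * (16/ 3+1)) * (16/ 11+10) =-2660/ 33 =-80.61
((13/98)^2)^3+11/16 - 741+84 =-656.31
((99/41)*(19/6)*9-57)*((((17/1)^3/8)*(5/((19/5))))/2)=6264075/1312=4774.45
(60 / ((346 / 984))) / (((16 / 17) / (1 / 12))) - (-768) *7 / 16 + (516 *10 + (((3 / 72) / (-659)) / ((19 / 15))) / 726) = 69334705993139 / 12580900464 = 5511.11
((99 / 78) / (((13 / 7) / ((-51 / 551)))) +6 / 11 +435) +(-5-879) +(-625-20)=-2240200255 / 2048618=-1093.52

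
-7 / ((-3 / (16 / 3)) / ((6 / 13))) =5.74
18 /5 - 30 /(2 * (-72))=457 /120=3.81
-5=-5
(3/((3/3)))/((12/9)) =9/4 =2.25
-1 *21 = -21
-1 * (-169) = 169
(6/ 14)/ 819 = 1/ 1911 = 0.00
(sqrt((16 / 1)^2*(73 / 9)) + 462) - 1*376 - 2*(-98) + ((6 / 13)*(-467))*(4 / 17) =16*sqrt(73) / 3 + 51114 / 221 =276.85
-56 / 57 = -0.98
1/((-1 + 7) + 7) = 1/13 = 0.08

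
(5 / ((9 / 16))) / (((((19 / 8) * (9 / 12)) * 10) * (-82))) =-128 / 21033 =-0.01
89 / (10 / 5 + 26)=89 / 28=3.18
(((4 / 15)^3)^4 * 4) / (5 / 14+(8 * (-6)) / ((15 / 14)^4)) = -939524096 / 65513704510546875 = -0.00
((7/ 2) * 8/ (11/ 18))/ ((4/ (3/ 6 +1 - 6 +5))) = 63/ 11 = 5.73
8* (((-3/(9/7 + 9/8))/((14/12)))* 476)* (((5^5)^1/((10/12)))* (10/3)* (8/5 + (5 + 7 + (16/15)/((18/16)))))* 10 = -7386579753.09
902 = 902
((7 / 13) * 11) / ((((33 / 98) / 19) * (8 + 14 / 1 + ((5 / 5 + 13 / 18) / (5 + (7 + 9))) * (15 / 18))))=9853704 / 650663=15.14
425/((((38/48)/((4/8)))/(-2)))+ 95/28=-283795/532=-533.45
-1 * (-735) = 735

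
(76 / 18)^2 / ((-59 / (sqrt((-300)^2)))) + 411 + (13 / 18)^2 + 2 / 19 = 116581325 / 363204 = 320.98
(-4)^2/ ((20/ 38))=152/ 5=30.40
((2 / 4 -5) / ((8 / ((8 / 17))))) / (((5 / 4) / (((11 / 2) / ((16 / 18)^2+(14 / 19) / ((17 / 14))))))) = -152361 / 182740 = -0.83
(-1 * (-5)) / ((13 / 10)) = 50 / 13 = 3.85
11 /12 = 0.92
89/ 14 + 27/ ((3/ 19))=177.36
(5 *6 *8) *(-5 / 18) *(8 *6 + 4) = -10400 / 3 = -3466.67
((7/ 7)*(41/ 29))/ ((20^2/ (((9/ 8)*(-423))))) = -156087/ 92800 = -1.68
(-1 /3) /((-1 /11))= 3.67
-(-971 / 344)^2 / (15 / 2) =-942841 / 887520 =-1.06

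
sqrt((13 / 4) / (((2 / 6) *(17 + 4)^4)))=sqrt(39) / 882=0.01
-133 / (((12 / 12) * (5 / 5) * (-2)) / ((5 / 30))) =133 / 12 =11.08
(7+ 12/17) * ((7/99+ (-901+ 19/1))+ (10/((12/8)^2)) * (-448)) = -37260461/1683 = -22139.31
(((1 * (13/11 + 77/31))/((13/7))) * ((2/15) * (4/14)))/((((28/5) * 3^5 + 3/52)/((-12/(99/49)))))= -3920000/11944710657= -0.00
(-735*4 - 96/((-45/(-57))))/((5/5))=-15308/5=-3061.60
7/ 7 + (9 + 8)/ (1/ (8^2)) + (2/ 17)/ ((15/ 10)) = 55543/ 51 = 1089.08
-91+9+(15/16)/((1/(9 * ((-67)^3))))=-40604317/16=-2537769.81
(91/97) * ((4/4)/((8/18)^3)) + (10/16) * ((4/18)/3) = 1798913/167616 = 10.73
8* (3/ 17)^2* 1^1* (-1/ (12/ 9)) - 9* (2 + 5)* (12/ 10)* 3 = -327996/ 1445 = -226.99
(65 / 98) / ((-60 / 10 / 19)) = -1235 / 588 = -2.10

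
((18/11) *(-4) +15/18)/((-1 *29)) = 13/66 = 0.20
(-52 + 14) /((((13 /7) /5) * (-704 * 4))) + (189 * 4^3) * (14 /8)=387459737 /18304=21168.04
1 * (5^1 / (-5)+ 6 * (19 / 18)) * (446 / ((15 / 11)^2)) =1279.19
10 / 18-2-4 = -49 / 9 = -5.44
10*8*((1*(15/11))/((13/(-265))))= -318000/143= -2223.78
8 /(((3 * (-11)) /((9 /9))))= -8 /33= -0.24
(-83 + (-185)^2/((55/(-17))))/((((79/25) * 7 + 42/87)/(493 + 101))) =-655919100/2341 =-280187.57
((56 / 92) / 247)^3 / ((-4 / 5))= -0.00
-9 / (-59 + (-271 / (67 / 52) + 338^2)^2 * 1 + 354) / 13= -40401 / 758855669907283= -0.00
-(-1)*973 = 973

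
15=15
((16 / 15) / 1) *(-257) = -4112 / 15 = -274.13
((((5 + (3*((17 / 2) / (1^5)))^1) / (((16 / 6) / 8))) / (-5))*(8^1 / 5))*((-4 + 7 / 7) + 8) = -732 / 5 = -146.40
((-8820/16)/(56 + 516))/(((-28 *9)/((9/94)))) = 0.00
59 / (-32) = -59 / 32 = -1.84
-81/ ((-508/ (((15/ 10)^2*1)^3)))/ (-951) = -19683/ 10306304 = -0.00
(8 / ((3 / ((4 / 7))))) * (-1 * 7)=-10.67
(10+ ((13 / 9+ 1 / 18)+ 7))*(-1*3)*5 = -555 / 2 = -277.50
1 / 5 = 0.20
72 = 72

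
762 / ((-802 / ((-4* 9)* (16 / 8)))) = 27432 / 401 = 68.41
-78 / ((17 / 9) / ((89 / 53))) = -62478 / 901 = -69.34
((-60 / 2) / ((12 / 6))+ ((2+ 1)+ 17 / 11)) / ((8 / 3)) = -345 / 88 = -3.92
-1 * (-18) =18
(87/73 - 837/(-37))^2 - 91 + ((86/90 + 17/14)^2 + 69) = 1591930919707489/2895544656900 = 549.79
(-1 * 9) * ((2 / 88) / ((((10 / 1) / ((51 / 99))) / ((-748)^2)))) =-5895.60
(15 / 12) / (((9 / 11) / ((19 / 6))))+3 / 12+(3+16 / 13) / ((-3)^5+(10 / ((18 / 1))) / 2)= 62206063 / 12268152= 5.07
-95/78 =-1.22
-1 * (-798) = 798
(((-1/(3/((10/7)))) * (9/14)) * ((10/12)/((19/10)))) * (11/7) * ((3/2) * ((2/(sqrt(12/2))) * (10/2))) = -6875 * sqrt(6)/13034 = -1.29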